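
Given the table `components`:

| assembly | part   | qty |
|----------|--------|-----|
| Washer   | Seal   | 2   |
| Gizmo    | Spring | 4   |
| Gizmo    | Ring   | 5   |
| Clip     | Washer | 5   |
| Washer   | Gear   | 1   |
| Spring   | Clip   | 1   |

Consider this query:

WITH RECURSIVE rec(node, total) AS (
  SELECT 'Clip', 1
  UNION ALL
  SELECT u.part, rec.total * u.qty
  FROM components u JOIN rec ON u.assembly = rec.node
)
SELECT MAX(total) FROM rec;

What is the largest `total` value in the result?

10

Base: (Clip, total=1).
Iteration 1: components of {Clip} -> Washer = 1*5 = 5.
Iteration 2: components of {Washer} -> Gear = 5*1 = 5, Seal = 5*2 = 10.
Iteration 3: no further components; recursion stops.
total values: 1, 5, 5, 10; the maximum is 10.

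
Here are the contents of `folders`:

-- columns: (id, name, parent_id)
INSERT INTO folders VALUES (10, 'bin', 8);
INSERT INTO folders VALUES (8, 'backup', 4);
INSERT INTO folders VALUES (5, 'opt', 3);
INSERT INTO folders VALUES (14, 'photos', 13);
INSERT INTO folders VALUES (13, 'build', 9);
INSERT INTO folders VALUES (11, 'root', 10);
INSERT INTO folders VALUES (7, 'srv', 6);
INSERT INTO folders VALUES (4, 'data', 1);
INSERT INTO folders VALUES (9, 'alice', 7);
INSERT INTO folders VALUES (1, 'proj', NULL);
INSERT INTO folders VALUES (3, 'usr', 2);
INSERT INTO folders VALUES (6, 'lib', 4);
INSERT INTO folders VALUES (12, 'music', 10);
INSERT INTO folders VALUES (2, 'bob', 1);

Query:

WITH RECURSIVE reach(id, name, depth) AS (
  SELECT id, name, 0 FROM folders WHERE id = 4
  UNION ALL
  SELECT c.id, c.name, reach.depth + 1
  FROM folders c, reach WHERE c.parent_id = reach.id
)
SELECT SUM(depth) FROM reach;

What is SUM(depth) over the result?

Base: id=4 (data) at depth 0.
Iteration 1: rows with parent_id in {4} -> lib (id 6, depth 1), backup (id 8, depth 1).
Iteration 2: rows with parent_id in {6,8} -> srv (id 7, depth 2), bin (id 10, depth 2).
Iteration 3: rows with parent_id in {7,10} -> alice (id 9, depth 3), root (id 11, depth 3), music (id 12, depth 3).
Iteration 4: rows with parent_id in {9,11,12} -> build (id 13, depth 4).
Iteration 5: rows with parent_id in {13} -> photos (id 14, depth 5).
Iteration 6: no rows with parent_id in {14}; recursion stops.
SUM(depth) = 0 + 1 + 1 + 2 + 2 + 3 + 3 + 3 + 4 + 5 = 24.

24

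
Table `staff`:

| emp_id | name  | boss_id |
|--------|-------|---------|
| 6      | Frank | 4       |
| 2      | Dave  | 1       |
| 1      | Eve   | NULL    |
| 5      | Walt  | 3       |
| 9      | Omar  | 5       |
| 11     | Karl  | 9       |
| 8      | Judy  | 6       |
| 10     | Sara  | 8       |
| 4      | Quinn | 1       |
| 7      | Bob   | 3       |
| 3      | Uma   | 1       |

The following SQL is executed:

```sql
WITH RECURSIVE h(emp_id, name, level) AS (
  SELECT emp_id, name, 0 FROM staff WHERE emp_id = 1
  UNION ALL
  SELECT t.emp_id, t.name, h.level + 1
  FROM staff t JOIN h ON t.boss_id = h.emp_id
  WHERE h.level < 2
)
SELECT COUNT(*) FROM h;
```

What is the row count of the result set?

7

Base: emp_id=1 (Eve) at level 0.
Iteration 1: rows with boss_id in {1} -> Dave (id 2, level 1), Uma (id 3, level 1), Quinn (id 4, level 1).
Iteration 2: rows with boss_id in {2,3,4} -> Walt (id 5, level 2), Frank (id 6, level 2), Bob (id 7, level 2).
Iteration 3: level < 2 fails for all current rows; recursion stops.
Total rows emitted: 7.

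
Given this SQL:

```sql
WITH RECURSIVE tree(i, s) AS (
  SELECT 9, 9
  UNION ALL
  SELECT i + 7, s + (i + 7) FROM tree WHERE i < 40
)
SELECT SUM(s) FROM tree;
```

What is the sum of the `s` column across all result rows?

434

Base: i=9, s=9.
Iteration 1: 9 < 40 holds -> i = 9 + 7 = 16, s = 9 + 16 = 25.
Iteration 2: 16 < 40 holds -> i = 16 + 7 = 23, s = 25 + 23 = 48.
Iteration 3: 23 < 40 holds -> i = 23 + 7 = 30, s = 48 + 30 = 78.
Iteration 4: 30 < 40 holds -> i = 30 + 7 = 37, s = 78 + 37 = 115.
Iteration 5: 37 < 40 holds -> i = 37 + 7 = 44, s = 115 + 44 = 159.
Iteration 6: 44 < 40 fails; recursion stops.
SUM(s) = 9 + 25 + 48 + 78 + 115 + 159 = 434.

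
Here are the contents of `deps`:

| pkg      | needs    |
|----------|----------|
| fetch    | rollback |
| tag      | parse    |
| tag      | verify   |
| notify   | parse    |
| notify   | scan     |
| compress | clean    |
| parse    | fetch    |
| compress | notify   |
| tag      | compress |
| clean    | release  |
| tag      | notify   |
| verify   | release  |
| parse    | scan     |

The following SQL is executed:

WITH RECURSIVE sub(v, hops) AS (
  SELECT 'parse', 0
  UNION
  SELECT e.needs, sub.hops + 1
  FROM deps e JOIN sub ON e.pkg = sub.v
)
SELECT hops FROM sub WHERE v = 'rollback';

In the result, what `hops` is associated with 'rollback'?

2

Base: (parse, hops=0).
Iteration 1: edges from {parse} -> (fetch, hops=1), (scan, hops=1).
Iteration 2: edges from {fetch,scan} -> (rollback, hops=2).
Iteration 3: no outgoing edges from {rollback}; recursion stops.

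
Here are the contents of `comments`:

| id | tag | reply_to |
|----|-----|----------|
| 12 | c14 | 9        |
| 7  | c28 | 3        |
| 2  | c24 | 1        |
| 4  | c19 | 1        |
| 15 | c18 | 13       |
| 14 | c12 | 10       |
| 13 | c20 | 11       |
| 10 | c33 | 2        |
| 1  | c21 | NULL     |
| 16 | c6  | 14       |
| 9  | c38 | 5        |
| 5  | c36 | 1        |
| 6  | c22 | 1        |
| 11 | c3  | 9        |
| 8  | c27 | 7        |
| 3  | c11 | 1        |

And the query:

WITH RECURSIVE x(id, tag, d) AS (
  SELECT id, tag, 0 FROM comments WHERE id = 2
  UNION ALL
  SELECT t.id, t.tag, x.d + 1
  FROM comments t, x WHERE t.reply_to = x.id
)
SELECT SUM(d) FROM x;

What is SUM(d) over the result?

Base: id=2 (c24) at d 0.
Iteration 1: rows with reply_to in {2} -> c33 (id 10, d 1).
Iteration 2: rows with reply_to in {10} -> c12 (id 14, d 2).
Iteration 3: rows with reply_to in {14} -> c6 (id 16, d 3).
Iteration 4: no rows with reply_to in {16}; recursion stops.
SUM(d) = 0 + 1 + 2 + 3 = 6.

6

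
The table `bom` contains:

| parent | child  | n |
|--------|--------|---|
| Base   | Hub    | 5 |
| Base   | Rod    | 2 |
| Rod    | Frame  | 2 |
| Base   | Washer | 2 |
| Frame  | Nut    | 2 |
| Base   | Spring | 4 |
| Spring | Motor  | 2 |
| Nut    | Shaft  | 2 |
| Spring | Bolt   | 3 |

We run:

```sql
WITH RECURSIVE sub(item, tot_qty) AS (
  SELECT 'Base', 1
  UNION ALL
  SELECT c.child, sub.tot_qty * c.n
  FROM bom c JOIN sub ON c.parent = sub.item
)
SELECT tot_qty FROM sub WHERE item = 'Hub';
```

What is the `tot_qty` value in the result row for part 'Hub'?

Base: (Base, tot_qty=1).
Iteration 1: components of {Base} -> Hub = 1*5 = 5, Rod = 1*2 = 2, Spring = 1*4 = 4, Washer = 1*2 = 2.
Iteration 2: components of {Hub,Rod,Spring,Washer} -> Bolt = 4*3 = 12, Frame = 2*2 = 4, Motor = 4*2 = 8.
Iteration 3: components of {Bolt,Frame,Motor} -> Nut = 4*2 = 8.
Iteration 4: components of {Nut} -> Shaft = 8*2 = 16.
Iteration 5: no further components; recursion stops.

5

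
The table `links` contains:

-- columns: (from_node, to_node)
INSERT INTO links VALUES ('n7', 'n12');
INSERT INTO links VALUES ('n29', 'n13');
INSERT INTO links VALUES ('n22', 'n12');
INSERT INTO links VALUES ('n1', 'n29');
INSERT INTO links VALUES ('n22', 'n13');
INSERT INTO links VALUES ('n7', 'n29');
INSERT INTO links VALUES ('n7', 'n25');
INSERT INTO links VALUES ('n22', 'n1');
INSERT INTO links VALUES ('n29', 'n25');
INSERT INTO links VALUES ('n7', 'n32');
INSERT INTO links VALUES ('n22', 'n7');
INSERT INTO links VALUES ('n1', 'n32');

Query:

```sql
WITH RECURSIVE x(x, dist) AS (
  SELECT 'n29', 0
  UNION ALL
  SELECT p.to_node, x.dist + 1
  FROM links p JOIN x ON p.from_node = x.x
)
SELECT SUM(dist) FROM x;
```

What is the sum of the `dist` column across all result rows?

2

Base: (n29, dist=0).
Iteration 1: edges from {n29} -> (n13, dist=1), (n25, dist=1).
Iteration 2: no outgoing edges from {n13,n25}; recursion stops.
SUM(dist) = 0 + 1 + 1 = 2.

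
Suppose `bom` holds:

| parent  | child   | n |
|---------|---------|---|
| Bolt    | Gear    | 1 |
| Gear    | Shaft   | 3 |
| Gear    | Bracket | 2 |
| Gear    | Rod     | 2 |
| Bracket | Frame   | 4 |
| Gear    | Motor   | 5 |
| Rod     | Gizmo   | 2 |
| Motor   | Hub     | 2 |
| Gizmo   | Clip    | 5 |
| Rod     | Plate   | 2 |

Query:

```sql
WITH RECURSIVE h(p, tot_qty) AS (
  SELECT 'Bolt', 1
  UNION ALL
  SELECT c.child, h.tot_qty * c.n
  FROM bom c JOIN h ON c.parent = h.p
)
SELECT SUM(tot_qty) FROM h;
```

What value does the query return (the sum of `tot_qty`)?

Base: (Bolt, tot_qty=1).
Iteration 1: components of {Bolt} -> Gear = 1*1 = 1.
Iteration 2: components of {Gear} -> Bracket = 1*2 = 2, Motor = 1*5 = 5, Rod = 1*2 = 2, Shaft = 1*3 = 3.
Iteration 3: components of {Bracket,Motor,Rod,Shaft} -> Frame = 2*4 = 8, Gizmo = 2*2 = 4, Hub = 5*2 = 10, Plate = 2*2 = 4.
Iteration 4: components of {Frame,Gizmo,Hub,Plate} -> Clip = 4*5 = 20.
Iteration 5: no further components; recursion stops.
SUM(tot_qty) = 1 + 1 + 3 + 2 + 2 + 5 + 8 + 4 + 4 + 10 + 20 = 60.

60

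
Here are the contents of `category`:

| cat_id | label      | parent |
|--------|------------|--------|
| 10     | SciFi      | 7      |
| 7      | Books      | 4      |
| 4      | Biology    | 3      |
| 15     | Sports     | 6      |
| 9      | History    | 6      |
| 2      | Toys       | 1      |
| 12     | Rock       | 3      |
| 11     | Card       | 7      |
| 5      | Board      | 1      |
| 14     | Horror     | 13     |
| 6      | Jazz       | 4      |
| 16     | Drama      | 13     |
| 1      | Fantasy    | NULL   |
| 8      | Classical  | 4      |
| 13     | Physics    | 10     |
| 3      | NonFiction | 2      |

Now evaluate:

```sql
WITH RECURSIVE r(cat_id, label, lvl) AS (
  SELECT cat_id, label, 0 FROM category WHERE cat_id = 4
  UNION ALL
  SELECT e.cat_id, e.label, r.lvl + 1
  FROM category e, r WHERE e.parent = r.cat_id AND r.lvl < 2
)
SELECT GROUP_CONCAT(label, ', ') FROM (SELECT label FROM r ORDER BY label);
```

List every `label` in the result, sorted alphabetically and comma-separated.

Biology, Books, Card, Classical, History, Jazz, SciFi, Sports

Base: cat_id=4 (Biology) at lvl 0.
Iteration 1: rows with parent in {4} -> Jazz (id 6, lvl 1), Books (id 7, lvl 1), Classical (id 8, lvl 1).
Iteration 2: rows with parent in {6,7,8} -> History (id 9, lvl 2), SciFi (id 10, lvl 2), Card (id 11, lvl 2), Sports (id 15, lvl 2).
Iteration 3: lvl < 2 fails for all current rows; recursion stops.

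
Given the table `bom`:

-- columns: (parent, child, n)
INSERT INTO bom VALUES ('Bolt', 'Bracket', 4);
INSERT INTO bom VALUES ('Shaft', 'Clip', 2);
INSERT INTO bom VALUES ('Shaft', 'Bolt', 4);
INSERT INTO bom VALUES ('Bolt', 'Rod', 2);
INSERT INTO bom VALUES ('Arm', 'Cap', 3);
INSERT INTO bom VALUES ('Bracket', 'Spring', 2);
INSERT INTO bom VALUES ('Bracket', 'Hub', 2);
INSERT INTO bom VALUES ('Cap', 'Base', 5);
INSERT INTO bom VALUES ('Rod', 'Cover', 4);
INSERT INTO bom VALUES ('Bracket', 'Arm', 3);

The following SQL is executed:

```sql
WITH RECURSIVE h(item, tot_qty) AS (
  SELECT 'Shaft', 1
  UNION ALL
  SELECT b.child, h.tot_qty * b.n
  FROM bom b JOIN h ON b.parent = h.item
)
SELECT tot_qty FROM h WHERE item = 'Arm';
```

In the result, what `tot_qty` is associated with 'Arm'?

48

Base: (Shaft, tot_qty=1).
Iteration 1: components of {Shaft} -> Bolt = 1*4 = 4, Clip = 1*2 = 2.
Iteration 2: components of {Bolt,Clip} -> Bracket = 4*4 = 16, Rod = 4*2 = 8.
Iteration 3: components of {Bracket,Rod} -> Arm = 16*3 = 48, Cover = 8*4 = 32, Hub = 16*2 = 32, Spring = 16*2 = 32.
Iteration 4: components of {Arm,Cover,Hub,Spring} -> Cap = 48*3 = 144.
Iteration 5: components of {Cap} -> Base = 144*5 = 720.
Iteration 6: no further components; recursion stops.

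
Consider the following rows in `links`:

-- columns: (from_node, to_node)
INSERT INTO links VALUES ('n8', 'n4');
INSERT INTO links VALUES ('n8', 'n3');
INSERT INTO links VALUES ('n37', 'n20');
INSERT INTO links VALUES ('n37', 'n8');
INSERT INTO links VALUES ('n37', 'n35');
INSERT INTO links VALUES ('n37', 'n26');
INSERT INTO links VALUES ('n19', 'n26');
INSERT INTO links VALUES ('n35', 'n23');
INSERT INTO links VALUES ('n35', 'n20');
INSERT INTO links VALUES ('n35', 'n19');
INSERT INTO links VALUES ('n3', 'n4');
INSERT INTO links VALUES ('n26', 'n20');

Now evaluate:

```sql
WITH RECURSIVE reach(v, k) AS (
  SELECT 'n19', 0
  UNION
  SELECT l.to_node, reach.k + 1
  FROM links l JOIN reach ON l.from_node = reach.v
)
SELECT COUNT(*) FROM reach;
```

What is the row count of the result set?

3

Base: (n19, k=0).
Iteration 1: edges from {n19} -> (n26, k=1).
Iteration 2: edges from {n26} -> (n20, k=2).
Iteration 3: no outgoing edges from {n20}; recursion stops.
Total rows emitted: 3.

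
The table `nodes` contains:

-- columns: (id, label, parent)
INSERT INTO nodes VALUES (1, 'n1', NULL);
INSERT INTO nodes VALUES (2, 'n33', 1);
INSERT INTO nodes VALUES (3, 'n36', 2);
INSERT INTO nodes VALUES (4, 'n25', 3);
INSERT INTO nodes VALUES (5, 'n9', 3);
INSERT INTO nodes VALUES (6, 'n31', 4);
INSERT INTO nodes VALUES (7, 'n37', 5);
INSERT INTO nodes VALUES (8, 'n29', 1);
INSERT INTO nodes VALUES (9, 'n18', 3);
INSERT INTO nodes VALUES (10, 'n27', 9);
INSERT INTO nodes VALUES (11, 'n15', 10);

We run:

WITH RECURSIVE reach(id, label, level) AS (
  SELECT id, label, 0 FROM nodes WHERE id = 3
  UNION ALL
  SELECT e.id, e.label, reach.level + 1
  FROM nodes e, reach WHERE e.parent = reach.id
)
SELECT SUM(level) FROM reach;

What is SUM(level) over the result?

Base: id=3 (n36) at level 0.
Iteration 1: rows with parent in {3} -> n25 (id 4, level 1), n9 (id 5, level 1), n18 (id 9, level 1).
Iteration 2: rows with parent in {4,5,9} -> n31 (id 6, level 2), n37 (id 7, level 2), n27 (id 10, level 2).
Iteration 3: rows with parent in {6,7,10} -> n15 (id 11, level 3).
Iteration 4: no rows with parent in {11}; recursion stops.
SUM(level) = 0 + 1 + 1 + 1 + 2 + 2 + 2 + 3 = 12.

12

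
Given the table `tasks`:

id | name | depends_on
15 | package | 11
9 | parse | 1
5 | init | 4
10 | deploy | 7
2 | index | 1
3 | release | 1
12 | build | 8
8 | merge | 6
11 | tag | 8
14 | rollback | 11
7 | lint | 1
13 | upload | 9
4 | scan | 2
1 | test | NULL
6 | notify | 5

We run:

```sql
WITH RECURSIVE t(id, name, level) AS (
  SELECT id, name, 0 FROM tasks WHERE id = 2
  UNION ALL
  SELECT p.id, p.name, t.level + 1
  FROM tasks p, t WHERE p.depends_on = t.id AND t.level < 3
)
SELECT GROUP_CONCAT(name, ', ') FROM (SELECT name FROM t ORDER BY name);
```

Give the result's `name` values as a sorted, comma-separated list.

index, init, notify, scan

Base: id=2 (index) at level 0.
Iteration 1: rows with depends_on in {2} -> scan (id 4, level 1).
Iteration 2: rows with depends_on in {4} -> init (id 5, level 2).
Iteration 3: rows with depends_on in {5} -> notify (id 6, level 3).
Iteration 4: level < 3 fails for all current rows; recursion stops.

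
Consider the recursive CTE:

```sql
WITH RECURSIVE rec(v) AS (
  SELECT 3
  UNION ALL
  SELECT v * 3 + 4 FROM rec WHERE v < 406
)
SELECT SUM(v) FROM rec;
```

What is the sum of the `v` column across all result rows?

1808

Base: v=3.
Iteration 1: 3 < 406 holds -> v = 3 * 3 + 4 = 13.
Iteration 2: 13 < 406 holds -> v = 13 * 3 + 4 = 43.
Iteration 3: 43 < 406 holds -> v = 43 * 3 + 4 = 133.
Iteration 4: 133 < 406 holds -> v = 133 * 3 + 4 = 403.
Iteration 5: 403 < 406 holds -> v = 403 * 3 + 4 = 1213.
Iteration 6: 1213 < 406 fails; recursion stops.
SUM(v) = 3 + 13 + 43 + 133 + 403 + 1213 = 1808.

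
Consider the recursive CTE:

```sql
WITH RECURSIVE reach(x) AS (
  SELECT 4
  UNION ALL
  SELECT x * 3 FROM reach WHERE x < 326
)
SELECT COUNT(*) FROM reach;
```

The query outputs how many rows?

Base: x=4.
Iteration 1: 4 < 326 holds -> x = 4 * 3 = 12.
Iteration 2: 12 < 326 holds -> x = 12 * 3 = 36.
Iteration 3: 36 < 326 holds -> x = 36 * 3 = 108.
Iteration 4: 108 < 326 holds -> x = 108 * 3 = 324.
Iteration 5: 324 < 326 holds -> x = 324 * 3 = 972.
Iteration 6: 972 < 326 fails; recursion stops.
Total rows emitted: 6.

6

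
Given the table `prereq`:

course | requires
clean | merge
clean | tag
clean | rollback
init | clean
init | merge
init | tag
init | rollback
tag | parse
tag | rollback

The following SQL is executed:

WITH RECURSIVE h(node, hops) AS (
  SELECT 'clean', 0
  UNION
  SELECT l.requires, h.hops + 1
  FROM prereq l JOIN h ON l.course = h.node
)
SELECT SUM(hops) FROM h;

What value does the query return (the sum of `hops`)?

Base: (clean, hops=0).
Iteration 1: edges from {clean} -> (merge, hops=1), (rollback, hops=1), (tag, hops=1).
Iteration 2: edges from {merge,rollback,tag} -> (parse, hops=2), (rollback, hops=2).
Iteration 3: no outgoing edges from {parse,rollback}; recursion stops.
SUM(hops) = 0 + 1 + 1 + 1 + 2 + 2 = 7.

7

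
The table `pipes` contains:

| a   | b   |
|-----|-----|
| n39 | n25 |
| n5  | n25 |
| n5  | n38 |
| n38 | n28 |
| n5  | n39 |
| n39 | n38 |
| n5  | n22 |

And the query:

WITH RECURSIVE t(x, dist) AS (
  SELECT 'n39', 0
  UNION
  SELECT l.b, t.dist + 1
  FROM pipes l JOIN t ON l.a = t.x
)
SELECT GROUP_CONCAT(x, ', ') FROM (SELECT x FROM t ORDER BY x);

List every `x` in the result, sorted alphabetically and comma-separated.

n25, n28, n38, n39

Base: (n39, dist=0).
Iteration 1: edges from {n39} -> (n25, dist=1), (n38, dist=1).
Iteration 2: edges from {n25,n38} -> (n28, dist=2).
Iteration 3: no outgoing edges from {n28}; recursion stops.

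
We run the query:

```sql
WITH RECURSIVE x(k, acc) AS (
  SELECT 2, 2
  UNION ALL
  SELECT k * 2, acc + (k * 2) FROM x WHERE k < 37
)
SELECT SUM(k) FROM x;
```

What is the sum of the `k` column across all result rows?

126

Base: k=2, acc=2.
Iteration 1: 2 < 37 holds -> k = 2 * 2 = 4, acc = 2 + 4 = 6.
Iteration 2: 4 < 37 holds -> k = 4 * 2 = 8, acc = 6 + 8 = 14.
Iteration 3: 8 < 37 holds -> k = 8 * 2 = 16, acc = 14 + 16 = 30.
Iteration 4: 16 < 37 holds -> k = 16 * 2 = 32, acc = 30 + 32 = 62.
Iteration 5: 32 < 37 holds -> k = 32 * 2 = 64, acc = 62 + 64 = 126.
Iteration 6: 64 < 37 fails; recursion stops.
SUM(k) = 2 + 4 + 8 + 16 + 32 + 64 = 126.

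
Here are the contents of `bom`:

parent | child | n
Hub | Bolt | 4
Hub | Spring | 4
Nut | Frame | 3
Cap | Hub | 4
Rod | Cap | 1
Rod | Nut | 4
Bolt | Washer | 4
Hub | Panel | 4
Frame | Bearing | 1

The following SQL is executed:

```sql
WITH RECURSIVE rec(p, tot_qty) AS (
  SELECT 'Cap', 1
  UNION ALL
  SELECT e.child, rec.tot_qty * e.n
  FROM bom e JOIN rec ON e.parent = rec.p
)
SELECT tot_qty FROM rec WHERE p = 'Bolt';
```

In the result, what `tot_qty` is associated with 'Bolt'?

Base: (Cap, tot_qty=1).
Iteration 1: components of {Cap} -> Hub = 1*4 = 4.
Iteration 2: components of {Hub} -> Bolt = 4*4 = 16, Panel = 4*4 = 16, Spring = 4*4 = 16.
Iteration 3: components of {Bolt,Panel,Spring} -> Washer = 16*4 = 64.
Iteration 4: no further components; recursion stops.

16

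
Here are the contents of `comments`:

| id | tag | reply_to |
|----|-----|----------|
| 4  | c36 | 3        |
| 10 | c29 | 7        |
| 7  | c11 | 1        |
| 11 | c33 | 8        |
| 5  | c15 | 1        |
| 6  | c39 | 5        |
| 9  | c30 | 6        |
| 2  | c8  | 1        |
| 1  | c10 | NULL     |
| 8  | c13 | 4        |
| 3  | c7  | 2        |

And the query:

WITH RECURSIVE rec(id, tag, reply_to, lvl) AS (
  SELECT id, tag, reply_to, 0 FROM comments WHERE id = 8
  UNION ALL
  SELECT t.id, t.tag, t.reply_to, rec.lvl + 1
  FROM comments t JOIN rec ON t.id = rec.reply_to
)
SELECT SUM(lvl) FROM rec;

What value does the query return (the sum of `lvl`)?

10

Base: id=8 (c13), reply_to=4, lvl 0.
Iteration 1: join on id=4 -> c36 (id 4, reply_to=3, lvl 1).
Iteration 2: join on id=3 -> c7 (id 3, reply_to=2, lvl 2).
Iteration 3: join on id=2 -> c8 (id 2, reply_to=1, lvl 3).
Iteration 4: join on id=1 -> c10 (id 1, reply_to=NULL, lvl 4).
Iteration 5: reply_to is NULL; no match; recursion stops.
SUM(lvl) = 0 + 1 + 2 + 3 + 4 = 10.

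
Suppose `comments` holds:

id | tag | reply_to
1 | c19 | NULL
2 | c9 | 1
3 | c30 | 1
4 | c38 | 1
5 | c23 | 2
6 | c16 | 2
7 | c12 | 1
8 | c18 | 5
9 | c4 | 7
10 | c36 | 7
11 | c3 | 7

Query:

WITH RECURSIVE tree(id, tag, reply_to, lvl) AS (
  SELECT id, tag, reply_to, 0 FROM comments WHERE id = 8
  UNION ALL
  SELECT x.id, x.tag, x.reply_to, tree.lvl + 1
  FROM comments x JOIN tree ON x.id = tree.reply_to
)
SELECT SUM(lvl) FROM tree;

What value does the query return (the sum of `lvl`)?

6

Base: id=8 (c18), reply_to=5, lvl 0.
Iteration 1: join on id=5 -> c23 (id 5, reply_to=2, lvl 1).
Iteration 2: join on id=2 -> c9 (id 2, reply_to=1, lvl 2).
Iteration 3: join on id=1 -> c19 (id 1, reply_to=NULL, lvl 3).
Iteration 4: reply_to is NULL; no match; recursion stops.
SUM(lvl) = 0 + 1 + 2 + 3 = 6.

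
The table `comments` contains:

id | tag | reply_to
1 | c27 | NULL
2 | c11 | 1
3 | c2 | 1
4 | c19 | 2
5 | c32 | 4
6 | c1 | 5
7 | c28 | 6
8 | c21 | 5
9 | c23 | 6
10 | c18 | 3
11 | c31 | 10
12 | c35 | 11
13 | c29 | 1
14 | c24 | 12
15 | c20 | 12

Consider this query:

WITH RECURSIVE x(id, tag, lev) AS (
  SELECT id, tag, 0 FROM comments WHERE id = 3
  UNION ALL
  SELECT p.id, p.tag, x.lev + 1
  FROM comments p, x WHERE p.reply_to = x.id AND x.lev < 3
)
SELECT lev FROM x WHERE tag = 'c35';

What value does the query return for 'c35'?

3

Base: id=3 (c2) at lev 0.
Iteration 1: rows with reply_to in {3} -> c18 (id 10, lev 1).
Iteration 2: rows with reply_to in {10} -> c31 (id 11, lev 2).
Iteration 3: rows with reply_to in {11} -> c35 (id 12, lev 3).
Iteration 4: lev < 3 fails for all current rows; recursion stops.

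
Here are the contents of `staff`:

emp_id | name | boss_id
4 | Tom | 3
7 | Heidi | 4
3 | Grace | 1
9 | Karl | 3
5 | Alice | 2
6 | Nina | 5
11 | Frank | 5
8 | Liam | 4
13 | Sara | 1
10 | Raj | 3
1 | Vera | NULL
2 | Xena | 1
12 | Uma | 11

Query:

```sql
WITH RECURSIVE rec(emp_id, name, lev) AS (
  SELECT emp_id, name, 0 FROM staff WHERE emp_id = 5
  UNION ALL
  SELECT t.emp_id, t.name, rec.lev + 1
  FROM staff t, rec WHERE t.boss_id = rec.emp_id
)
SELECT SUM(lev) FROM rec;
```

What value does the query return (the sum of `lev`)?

Base: emp_id=5 (Alice) at lev 0.
Iteration 1: rows with boss_id in {5} -> Nina (id 6, lev 1), Frank (id 11, lev 1).
Iteration 2: rows with boss_id in {6,11} -> Uma (id 12, lev 2).
Iteration 3: no rows with boss_id in {12}; recursion stops.
SUM(lev) = 0 + 1 + 1 + 2 = 4.

4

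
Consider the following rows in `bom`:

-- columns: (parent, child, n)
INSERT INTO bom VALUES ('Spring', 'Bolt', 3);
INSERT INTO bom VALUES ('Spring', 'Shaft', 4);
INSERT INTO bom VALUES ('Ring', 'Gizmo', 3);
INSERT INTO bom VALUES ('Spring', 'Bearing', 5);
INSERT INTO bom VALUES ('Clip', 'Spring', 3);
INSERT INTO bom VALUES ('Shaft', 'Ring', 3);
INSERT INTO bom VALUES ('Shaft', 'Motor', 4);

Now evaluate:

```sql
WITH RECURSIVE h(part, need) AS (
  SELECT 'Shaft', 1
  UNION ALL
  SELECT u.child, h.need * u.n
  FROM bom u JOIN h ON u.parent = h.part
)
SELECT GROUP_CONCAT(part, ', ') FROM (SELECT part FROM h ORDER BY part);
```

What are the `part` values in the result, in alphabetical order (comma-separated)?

Base: (Shaft, need=1).
Iteration 1: components of {Shaft} -> Motor = 1*4 = 4, Ring = 1*3 = 3.
Iteration 2: components of {Motor,Ring} -> Gizmo = 3*3 = 9.
Iteration 3: no further components; recursion stops.

Gizmo, Motor, Ring, Shaft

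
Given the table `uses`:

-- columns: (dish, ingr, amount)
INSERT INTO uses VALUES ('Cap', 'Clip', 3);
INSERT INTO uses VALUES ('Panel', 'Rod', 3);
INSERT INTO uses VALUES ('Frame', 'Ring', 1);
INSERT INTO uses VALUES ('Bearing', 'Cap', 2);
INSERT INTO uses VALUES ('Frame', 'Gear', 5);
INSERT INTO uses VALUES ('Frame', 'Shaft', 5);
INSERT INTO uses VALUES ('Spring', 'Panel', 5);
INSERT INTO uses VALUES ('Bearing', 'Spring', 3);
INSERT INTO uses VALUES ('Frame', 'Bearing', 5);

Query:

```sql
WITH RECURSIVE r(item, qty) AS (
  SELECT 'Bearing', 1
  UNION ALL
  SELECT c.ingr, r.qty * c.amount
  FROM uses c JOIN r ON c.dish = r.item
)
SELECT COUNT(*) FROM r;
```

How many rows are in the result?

6

Base: (Bearing, qty=1).
Iteration 1: components of {Bearing} -> Cap = 1*2 = 2, Spring = 1*3 = 3.
Iteration 2: components of {Cap,Spring} -> Clip = 2*3 = 6, Panel = 3*5 = 15.
Iteration 3: components of {Clip,Panel} -> Rod = 15*3 = 45.
Iteration 4: no further components; recursion stops.
Total rows emitted: 6.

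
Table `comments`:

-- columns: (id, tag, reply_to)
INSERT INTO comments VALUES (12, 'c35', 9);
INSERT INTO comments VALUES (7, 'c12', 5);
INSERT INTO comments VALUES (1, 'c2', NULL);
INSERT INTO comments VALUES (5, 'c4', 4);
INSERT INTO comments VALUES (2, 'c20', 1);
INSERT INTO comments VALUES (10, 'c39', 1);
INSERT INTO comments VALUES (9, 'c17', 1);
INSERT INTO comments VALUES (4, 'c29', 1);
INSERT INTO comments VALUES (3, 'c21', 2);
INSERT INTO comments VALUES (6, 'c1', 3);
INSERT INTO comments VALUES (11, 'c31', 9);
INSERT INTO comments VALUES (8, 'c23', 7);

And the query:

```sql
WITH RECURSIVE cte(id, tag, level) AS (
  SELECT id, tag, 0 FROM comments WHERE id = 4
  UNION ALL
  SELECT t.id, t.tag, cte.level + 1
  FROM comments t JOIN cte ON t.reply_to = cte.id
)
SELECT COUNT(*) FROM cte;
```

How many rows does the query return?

Base: id=4 (c29) at level 0.
Iteration 1: rows with reply_to in {4} -> c4 (id 5, level 1).
Iteration 2: rows with reply_to in {5} -> c12 (id 7, level 2).
Iteration 3: rows with reply_to in {7} -> c23 (id 8, level 3).
Iteration 4: no rows with reply_to in {8}; recursion stops.
Total rows emitted: 4.

4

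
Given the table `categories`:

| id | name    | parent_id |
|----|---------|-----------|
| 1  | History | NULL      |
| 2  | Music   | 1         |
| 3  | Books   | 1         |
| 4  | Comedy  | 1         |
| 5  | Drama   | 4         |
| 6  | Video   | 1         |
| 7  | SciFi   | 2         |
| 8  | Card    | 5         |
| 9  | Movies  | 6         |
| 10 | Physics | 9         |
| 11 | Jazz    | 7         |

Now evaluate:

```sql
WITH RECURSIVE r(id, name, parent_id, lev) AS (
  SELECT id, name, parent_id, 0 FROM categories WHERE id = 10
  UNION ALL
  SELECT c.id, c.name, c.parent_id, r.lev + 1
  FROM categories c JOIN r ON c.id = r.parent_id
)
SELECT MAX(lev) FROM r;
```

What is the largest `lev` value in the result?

3

Base: id=10 (Physics), parent_id=9, lev 0.
Iteration 1: join on id=9 -> Movies (id 9, parent_id=6, lev 1).
Iteration 2: join on id=6 -> Video (id 6, parent_id=1, lev 2).
Iteration 3: join on id=1 -> History (id 1, parent_id=NULL, lev 3).
Iteration 4: parent_id is NULL; no match; recursion stops.
lev values: 0, 1, 2, 3; the maximum is 3.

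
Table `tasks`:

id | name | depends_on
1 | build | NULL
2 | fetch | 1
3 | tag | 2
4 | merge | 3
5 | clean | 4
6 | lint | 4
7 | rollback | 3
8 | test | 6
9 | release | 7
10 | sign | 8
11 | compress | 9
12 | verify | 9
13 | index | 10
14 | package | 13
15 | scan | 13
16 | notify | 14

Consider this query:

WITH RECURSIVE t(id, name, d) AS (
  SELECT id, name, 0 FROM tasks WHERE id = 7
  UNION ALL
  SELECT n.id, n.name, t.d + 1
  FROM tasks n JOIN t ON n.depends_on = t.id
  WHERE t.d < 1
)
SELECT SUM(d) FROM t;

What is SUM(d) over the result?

Base: id=7 (rollback) at d 0.
Iteration 1: rows with depends_on in {7} -> release (id 9, d 1).
Iteration 2: d < 1 fails for all current rows; recursion stops.
SUM(d) = 0 + 1 = 1.

1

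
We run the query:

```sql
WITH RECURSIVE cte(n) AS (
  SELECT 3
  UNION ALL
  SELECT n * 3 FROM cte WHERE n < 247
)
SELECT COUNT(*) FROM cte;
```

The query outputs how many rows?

6

Base: n=3.
Iteration 1: 3 < 247 holds -> n = 3 * 3 = 9.
Iteration 2: 9 < 247 holds -> n = 9 * 3 = 27.
Iteration 3: 27 < 247 holds -> n = 27 * 3 = 81.
Iteration 4: 81 < 247 holds -> n = 81 * 3 = 243.
Iteration 5: 243 < 247 holds -> n = 243 * 3 = 729.
Iteration 6: 729 < 247 fails; recursion stops.
Total rows emitted: 6.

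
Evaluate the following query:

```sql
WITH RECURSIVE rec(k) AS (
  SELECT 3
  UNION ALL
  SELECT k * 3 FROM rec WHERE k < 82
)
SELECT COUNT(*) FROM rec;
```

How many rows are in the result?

Base: k=3.
Iteration 1: 3 < 82 holds -> k = 3 * 3 = 9.
Iteration 2: 9 < 82 holds -> k = 9 * 3 = 27.
Iteration 3: 27 < 82 holds -> k = 27 * 3 = 81.
Iteration 4: 81 < 82 holds -> k = 81 * 3 = 243.
Iteration 5: 243 < 82 fails; recursion stops.
Total rows emitted: 5.

5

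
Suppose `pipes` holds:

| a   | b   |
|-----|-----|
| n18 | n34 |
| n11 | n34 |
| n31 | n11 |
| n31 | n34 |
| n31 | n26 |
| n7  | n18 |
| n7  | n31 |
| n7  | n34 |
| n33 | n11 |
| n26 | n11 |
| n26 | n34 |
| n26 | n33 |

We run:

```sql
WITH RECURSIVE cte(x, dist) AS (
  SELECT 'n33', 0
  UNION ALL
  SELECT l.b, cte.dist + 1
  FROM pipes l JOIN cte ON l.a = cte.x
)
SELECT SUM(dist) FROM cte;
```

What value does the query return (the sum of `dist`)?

3

Base: (n33, dist=0).
Iteration 1: edges from {n33} -> (n11, dist=1).
Iteration 2: edges from {n11} -> (n34, dist=2).
Iteration 3: no outgoing edges from {n34}; recursion stops.
SUM(dist) = 0 + 1 + 2 = 3.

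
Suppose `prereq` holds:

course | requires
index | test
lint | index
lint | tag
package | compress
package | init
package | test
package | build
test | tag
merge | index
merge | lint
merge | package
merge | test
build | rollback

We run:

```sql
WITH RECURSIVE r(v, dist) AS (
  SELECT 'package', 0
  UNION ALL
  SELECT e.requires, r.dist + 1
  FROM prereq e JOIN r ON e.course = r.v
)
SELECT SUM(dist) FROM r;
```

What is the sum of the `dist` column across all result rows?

8

Base: (package, dist=0).
Iteration 1: edges from {package} -> (build, dist=1), (compress, dist=1), (init, dist=1), (test, dist=1).
Iteration 2: edges from {build,compress,init,test} -> (rollback, dist=2), (tag, dist=2).
Iteration 3: no outgoing edges from {rollback,tag}; recursion stops.
SUM(dist) = 0 + 1 + 1 + 1 + 1 + 2 + 2 = 8.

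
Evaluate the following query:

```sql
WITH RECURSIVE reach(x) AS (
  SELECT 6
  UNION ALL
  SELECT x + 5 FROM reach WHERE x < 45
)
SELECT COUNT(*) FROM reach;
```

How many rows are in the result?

Base: x=6.
Iteration 1: 6 < 45 holds -> x = 6 + 5 = 11.
Iteration 2: 11 < 45 holds -> x = 11 + 5 = 16.
Iteration 3: 16 < 45 holds -> x = 16 + 5 = 21.
Iteration 4: 21 < 45 holds -> x = 21 + 5 = 26.
Iteration 5: 26 < 45 holds -> x = 26 + 5 = 31.
Iteration 6: 31 < 45 holds -> x = 31 + 5 = 36.
Iteration 7: 36 < 45 holds -> x = 36 + 5 = 41.
Iteration 8: 41 < 45 holds -> x = 41 + 5 = 46.
Iteration 9: 46 < 45 fails; recursion stops.
Total rows emitted: 9.

9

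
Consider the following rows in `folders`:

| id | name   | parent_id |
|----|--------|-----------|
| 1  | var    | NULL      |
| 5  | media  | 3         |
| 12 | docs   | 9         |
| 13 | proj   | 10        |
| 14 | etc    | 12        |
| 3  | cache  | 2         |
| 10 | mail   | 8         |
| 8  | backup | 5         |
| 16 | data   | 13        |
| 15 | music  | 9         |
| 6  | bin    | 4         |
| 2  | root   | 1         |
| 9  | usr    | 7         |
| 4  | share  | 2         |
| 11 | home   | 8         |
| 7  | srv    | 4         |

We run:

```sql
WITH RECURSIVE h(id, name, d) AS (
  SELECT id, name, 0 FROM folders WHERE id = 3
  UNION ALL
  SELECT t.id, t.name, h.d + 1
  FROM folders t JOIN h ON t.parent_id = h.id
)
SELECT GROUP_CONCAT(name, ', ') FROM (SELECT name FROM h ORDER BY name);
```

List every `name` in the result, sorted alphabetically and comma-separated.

Base: id=3 (cache) at d 0.
Iteration 1: rows with parent_id in {3} -> media (id 5, d 1).
Iteration 2: rows with parent_id in {5} -> backup (id 8, d 2).
Iteration 3: rows with parent_id in {8} -> mail (id 10, d 3), home (id 11, d 3).
Iteration 4: rows with parent_id in {10,11} -> proj (id 13, d 4).
Iteration 5: rows with parent_id in {13} -> data (id 16, d 5).
Iteration 6: no rows with parent_id in {16}; recursion stops.

backup, cache, data, home, mail, media, proj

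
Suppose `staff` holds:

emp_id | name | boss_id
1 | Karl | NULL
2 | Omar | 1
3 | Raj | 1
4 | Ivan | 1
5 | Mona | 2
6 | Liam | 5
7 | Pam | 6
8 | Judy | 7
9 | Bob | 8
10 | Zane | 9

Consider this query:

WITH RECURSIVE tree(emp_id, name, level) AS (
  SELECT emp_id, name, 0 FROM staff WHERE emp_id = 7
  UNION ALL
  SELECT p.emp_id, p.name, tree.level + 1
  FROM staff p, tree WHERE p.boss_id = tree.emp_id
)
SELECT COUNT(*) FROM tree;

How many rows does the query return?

4

Base: emp_id=7 (Pam) at level 0.
Iteration 1: rows with boss_id in {7} -> Judy (id 8, level 1).
Iteration 2: rows with boss_id in {8} -> Bob (id 9, level 2).
Iteration 3: rows with boss_id in {9} -> Zane (id 10, level 3).
Iteration 4: no rows with boss_id in {10}; recursion stops.
Total rows emitted: 4.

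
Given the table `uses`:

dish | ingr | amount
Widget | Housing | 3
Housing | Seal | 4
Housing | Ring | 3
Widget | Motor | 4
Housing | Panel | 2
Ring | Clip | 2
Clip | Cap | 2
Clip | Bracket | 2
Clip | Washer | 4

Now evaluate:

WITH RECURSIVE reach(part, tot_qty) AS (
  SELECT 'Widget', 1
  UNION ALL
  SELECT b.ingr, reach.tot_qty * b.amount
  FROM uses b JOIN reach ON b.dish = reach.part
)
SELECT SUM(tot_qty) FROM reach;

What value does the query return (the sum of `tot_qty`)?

Base: (Widget, tot_qty=1).
Iteration 1: components of {Widget} -> Housing = 1*3 = 3, Motor = 1*4 = 4.
Iteration 2: components of {Housing,Motor} -> Panel = 3*2 = 6, Ring = 3*3 = 9, Seal = 3*4 = 12.
Iteration 3: components of {Panel,Ring,Seal} -> Clip = 9*2 = 18.
Iteration 4: components of {Clip} -> Bracket = 18*2 = 36, Cap = 18*2 = 36, Washer = 18*4 = 72.
Iteration 5: no further components; recursion stops.
SUM(tot_qty) = 1 + 3 + 4 + 12 + 9 + 6 + 18 + 36 + 36 + 72 = 197.

197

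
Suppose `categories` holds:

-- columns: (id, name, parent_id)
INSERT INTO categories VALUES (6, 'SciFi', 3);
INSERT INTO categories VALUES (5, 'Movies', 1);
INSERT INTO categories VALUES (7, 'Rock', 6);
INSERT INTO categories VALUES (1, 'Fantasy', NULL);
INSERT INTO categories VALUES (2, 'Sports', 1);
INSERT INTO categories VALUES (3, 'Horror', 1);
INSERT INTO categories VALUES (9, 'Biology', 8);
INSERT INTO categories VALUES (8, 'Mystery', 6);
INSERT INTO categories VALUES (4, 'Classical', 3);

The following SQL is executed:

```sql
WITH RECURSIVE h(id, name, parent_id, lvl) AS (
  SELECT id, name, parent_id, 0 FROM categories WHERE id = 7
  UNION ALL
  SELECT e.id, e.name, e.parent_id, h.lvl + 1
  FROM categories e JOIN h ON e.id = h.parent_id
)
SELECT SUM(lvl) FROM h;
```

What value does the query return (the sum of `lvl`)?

6

Base: id=7 (Rock), parent_id=6, lvl 0.
Iteration 1: join on id=6 -> SciFi (id 6, parent_id=3, lvl 1).
Iteration 2: join on id=3 -> Horror (id 3, parent_id=1, lvl 2).
Iteration 3: join on id=1 -> Fantasy (id 1, parent_id=NULL, lvl 3).
Iteration 4: parent_id is NULL; no match; recursion stops.
SUM(lvl) = 0 + 1 + 2 + 3 = 6.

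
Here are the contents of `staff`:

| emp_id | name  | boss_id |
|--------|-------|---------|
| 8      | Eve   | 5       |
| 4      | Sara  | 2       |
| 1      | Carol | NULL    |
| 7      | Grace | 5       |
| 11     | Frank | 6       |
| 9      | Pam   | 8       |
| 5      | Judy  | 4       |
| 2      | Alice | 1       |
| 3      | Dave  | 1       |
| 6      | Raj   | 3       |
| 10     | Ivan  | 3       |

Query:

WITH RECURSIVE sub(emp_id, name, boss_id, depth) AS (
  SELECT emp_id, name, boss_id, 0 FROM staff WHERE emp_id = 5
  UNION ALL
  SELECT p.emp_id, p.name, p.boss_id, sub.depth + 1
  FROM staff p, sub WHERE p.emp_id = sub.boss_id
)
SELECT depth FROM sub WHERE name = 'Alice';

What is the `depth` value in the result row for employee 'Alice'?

Base: emp_id=5 (Judy), boss_id=4, depth 0.
Iteration 1: join on emp_id=4 -> Sara (id 4, boss_id=2, depth 1).
Iteration 2: join on emp_id=2 -> Alice (id 2, boss_id=1, depth 2).
Iteration 3: join on emp_id=1 -> Carol (id 1, boss_id=NULL, depth 3).
Iteration 4: boss_id is NULL; no match; recursion stops.

2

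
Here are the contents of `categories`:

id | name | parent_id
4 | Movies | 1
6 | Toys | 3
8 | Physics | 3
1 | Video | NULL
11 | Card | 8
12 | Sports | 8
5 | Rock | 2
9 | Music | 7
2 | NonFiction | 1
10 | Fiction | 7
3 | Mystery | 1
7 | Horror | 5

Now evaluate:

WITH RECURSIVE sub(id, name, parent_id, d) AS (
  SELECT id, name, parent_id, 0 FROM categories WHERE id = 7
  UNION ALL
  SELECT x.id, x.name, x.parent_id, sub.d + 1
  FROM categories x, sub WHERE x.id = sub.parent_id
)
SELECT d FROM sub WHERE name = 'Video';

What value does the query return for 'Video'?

Base: id=7 (Horror), parent_id=5, d 0.
Iteration 1: join on id=5 -> Rock (id 5, parent_id=2, d 1).
Iteration 2: join on id=2 -> NonFiction (id 2, parent_id=1, d 2).
Iteration 3: join on id=1 -> Video (id 1, parent_id=NULL, d 3).
Iteration 4: parent_id is NULL; no match; recursion stops.

3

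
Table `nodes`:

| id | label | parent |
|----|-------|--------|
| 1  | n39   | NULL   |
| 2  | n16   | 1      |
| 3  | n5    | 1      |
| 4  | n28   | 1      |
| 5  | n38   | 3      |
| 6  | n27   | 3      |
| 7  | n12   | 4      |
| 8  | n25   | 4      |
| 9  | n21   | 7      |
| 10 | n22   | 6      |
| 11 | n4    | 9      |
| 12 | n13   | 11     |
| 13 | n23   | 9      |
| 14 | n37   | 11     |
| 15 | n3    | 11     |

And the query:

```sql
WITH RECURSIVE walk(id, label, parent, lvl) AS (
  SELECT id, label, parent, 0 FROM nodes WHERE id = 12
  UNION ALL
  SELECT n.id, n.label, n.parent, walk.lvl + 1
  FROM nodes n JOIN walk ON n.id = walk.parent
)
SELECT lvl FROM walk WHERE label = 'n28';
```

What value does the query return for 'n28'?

4

Base: id=12 (n13), parent=11, lvl 0.
Iteration 1: join on id=11 -> n4 (id 11, parent=9, lvl 1).
Iteration 2: join on id=9 -> n21 (id 9, parent=7, lvl 2).
Iteration 3: join on id=7 -> n12 (id 7, parent=4, lvl 3).
Iteration 4: join on id=4 -> n28 (id 4, parent=1, lvl 4).
Iteration 5: join on id=1 -> n39 (id 1, parent=NULL, lvl 5).
Iteration 6: parent is NULL; no match; recursion stops.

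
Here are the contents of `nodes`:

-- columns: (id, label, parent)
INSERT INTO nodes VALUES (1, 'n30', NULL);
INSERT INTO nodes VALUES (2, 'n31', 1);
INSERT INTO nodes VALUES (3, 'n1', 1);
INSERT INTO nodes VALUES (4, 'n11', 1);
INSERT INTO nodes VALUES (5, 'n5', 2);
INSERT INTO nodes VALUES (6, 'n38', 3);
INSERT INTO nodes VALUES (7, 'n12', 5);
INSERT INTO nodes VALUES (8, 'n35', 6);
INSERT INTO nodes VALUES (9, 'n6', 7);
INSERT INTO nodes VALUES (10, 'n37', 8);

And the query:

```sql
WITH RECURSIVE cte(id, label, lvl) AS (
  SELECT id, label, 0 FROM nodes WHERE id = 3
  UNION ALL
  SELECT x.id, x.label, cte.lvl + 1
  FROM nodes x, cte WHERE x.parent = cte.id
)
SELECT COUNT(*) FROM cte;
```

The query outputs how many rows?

Base: id=3 (n1) at lvl 0.
Iteration 1: rows with parent in {3} -> n38 (id 6, lvl 1).
Iteration 2: rows with parent in {6} -> n35 (id 8, lvl 2).
Iteration 3: rows with parent in {8} -> n37 (id 10, lvl 3).
Iteration 4: no rows with parent in {10}; recursion stops.
Total rows emitted: 4.

4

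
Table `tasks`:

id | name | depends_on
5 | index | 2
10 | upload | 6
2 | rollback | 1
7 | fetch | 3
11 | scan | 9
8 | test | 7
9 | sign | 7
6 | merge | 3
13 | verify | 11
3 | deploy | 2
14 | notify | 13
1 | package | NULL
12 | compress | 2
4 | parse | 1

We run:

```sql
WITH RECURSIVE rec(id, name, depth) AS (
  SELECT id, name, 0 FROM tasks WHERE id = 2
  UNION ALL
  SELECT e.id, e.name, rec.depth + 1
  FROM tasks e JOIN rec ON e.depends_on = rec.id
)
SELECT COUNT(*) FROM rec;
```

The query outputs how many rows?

12

Base: id=2 (rollback) at depth 0.
Iteration 1: rows with depends_on in {2} -> deploy (id 3, depth 1), index (id 5, depth 1), compress (id 12, depth 1).
Iteration 2: rows with depends_on in {3,5,12} -> merge (id 6, depth 2), fetch (id 7, depth 2).
Iteration 3: rows with depends_on in {6,7} -> test (id 8, depth 3), sign (id 9, depth 3), upload (id 10, depth 3).
Iteration 4: rows with depends_on in {8,9,10} -> scan (id 11, depth 4).
Iteration 5: rows with depends_on in {11} -> verify (id 13, depth 5).
Iteration 6: rows with depends_on in {13} -> notify (id 14, depth 6).
Iteration 7: no rows with depends_on in {14}; recursion stops.
Total rows emitted: 12.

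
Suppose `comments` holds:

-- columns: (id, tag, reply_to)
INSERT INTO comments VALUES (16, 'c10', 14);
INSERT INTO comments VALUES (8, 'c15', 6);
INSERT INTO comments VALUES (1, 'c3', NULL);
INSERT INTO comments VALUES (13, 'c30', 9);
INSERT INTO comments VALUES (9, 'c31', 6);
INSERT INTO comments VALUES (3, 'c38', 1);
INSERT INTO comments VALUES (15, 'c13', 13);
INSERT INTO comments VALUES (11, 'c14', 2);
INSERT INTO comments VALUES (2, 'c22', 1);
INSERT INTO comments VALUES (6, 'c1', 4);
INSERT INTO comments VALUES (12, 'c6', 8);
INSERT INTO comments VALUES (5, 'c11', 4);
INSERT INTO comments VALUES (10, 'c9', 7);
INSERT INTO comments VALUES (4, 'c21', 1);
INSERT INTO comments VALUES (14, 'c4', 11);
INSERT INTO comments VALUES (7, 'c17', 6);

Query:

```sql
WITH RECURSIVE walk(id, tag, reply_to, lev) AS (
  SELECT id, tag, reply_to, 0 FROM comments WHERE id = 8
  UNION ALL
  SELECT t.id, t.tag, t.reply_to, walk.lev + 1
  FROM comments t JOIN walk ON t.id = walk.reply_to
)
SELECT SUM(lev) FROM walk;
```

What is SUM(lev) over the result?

Base: id=8 (c15), reply_to=6, lev 0.
Iteration 1: join on id=6 -> c1 (id 6, reply_to=4, lev 1).
Iteration 2: join on id=4 -> c21 (id 4, reply_to=1, lev 2).
Iteration 3: join on id=1 -> c3 (id 1, reply_to=NULL, lev 3).
Iteration 4: reply_to is NULL; no match; recursion stops.
SUM(lev) = 0 + 1 + 2 + 3 = 6.

6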